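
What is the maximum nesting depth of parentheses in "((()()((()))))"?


Input: "((()()((()))))"
Tracking depth:
  Position 0 '(': depth becomes 1
  Position 1 '(': depth becomes 2
  Position 2 '(': depth becomes 3
  Position 3 ')': depth becomes 2
  Position 4 '(': depth becomes 3
  Position 5 ')': depth becomes 2
  Position 6 '(': depth becomes 3
  Position 7 '(': depth becomes 4
  Position 8 '(': depth becomes 5
  Position 9 ')': depth becomes 4
  Position 10 ')': depth becomes 3
  Position 11 ')': depth becomes 2
  Position 12 ')': depth becomes 1
  Position 13 ')': depth becomes 0
Maximum depth reached: 5

5


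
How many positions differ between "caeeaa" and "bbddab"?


Comparing "caeeaa" and "bbddab" position by position:
  Position 0: 'c' vs 'b' => DIFFER
  Position 1: 'a' vs 'b' => DIFFER
  Position 2: 'e' vs 'd' => DIFFER
  Position 3: 'e' vs 'd' => DIFFER
  Position 4: 'a' vs 'a' => same
  Position 5: 'a' vs 'b' => DIFFER
Positions that differ: 5

5


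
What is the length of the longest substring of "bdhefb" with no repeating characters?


Input: "bdhefb"
Sliding window (track last position of each char):
  Position 0 ('b'): window [0,0] length 1 -- new best
  Position 1 ('d'): window [0,1] length 2 -- new best
  Position 2 ('h'): window [0,2] length 3 -- new best
  Position 3 ('e'): window [0,3] length 4 -- new best
  Position 4 ('f'): window [0,4] length 5 -- new best
  Position 5 ('b'): repeat (last at 0), move window start to 1
  Position 5 ('b'): window [1,5] length 5
Longest substring with no repeats: "bdhef" with length 5

5


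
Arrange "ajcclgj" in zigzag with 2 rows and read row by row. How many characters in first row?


Zigzag "ajcclgj" into 2 rows:
Placing characters:
  'a' => row 0
  'j' => row 1
  'c' => row 0
  'c' => row 1
  'l' => row 0
  'g' => row 1
  'j' => row 0
Rows:
  Row 0: "aclj"
  Row 1: "jcg"
First row length: 4

4


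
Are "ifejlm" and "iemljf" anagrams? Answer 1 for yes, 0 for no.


Strings: "ifejlm", "iemljf"
Sorted first:  efijlm
Sorted second: efijlm
Sorted forms match => anagrams

1


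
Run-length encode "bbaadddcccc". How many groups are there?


Input: bbaadddcccc
Scanning for consecutive runs:
  Group 1: 'b' x 2 (positions 0-1)
  Group 2: 'a' x 2 (positions 2-3)
  Group 3: 'd' x 3 (positions 4-6)
  Group 4: 'c' x 4 (positions 7-10)
Total groups: 4

4


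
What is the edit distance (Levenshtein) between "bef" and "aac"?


Computing edit distance: "bef" -> "aac"
DP table:
           a    a    c
      0    1    2    3
  b   1    1    2    3
  e   2    2    2    3
  f   3    3    3    3
Edit distance = dp[3][3] = 3

3


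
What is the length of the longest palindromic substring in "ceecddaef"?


Input: "ceecddaef"
Checking substrings for palindromes:
  [0:4] "ceec" (len 4) => palindrome
  [1:3] "ee" (len 2) => palindrome
  [4:6] "dd" (len 2) => palindrome
Longest palindromic substring: "ceec" with length 4

4


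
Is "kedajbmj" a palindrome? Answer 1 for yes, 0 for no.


Input: kedajbmj
Reversed: jmbjadek
  Compare pos 0 ('k') with pos 7 ('j'): MISMATCH
  Compare pos 1 ('e') with pos 6 ('m'): MISMATCH
  Compare pos 2 ('d') with pos 5 ('b'): MISMATCH
  Compare pos 3 ('a') with pos 4 ('j'): MISMATCH
Result: not a palindrome

0


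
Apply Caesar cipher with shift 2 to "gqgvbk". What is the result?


Caesar cipher: shift "gqgvbk" by 2
  'g' (pos 6) + 2 = pos 8 = 'i'
  'q' (pos 16) + 2 = pos 18 = 's'
  'g' (pos 6) + 2 = pos 8 = 'i'
  'v' (pos 21) + 2 = pos 23 = 'x'
  'b' (pos 1) + 2 = pos 3 = 'd'
  'k' (pos 10) + 2 = pos 12 = 'm'
Result: isixdm

isixdm


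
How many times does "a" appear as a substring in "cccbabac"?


Searching for "a" in "cccbabac"
Scanning each position:
  Position 0: "c" => no
  Position 1: "c" => no
  Position 2: "c" => no
  Position 3: "b" => no
  Position 4: "a" => MATCH
  Position 5: "b" => no
  Position 6: "a" => MATCH
  Position 7: "c" => no
Total occurrences: 2

2


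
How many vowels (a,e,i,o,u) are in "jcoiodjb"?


Input: jcoiodjb
Checking each character:
  'j' at position 0: consonant
  'c' at position 1: consonant
  'o' at position 2: vowel (running total: 1)
  'i' at position 3: vowel (running total: 2)
  'o' at position 4: vowel (running total: 3)
  'd' at position 5: consonant
  'j' at position 6: consonant
  'b' at position 7: consonant
Total vowels: 3

3


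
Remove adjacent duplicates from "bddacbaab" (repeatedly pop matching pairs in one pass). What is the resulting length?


Input: bddacbaab
Stack-based adjacent duplicate removal:
  Read 'b': push. Stack: b
  Read 'd': push. Stack: bd
  Read 'd': matches stack top 'd' => pop. Stack: b
  Read 'a': push. Stack: ba
  Read 'c': push. Stack: bac
  Read 'b': push. Stack: bacb
  Read 'a': push. Stack: bacba
  Read 'a': matches stack top 'a' => pop. Stack: bacb
  Read 'b': matches stack top 'b' => pop. Stack: bac
Final stack: "bac" (length 3)

3


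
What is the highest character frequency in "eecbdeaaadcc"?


Input: eecbdeaaadcc
Character counts:
  'a': 3
  'b': 1
  'c': 3
  'd': 2
  'e': 3
Maximum frequency: 3

3


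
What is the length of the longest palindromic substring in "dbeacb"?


Input: "dbeacb"
Checking substrings for palindromes:
  No multi-char palindromic substrings found
Longest palindromic substring: "d" with length 1

1


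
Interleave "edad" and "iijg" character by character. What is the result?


Interleaving "edad" and "iijg":
  Position 0: 'e' from first, 'i' from second => "ei"
  Position 1: 'd' from first, 'i' from second => "di"
  Position 2: 'a' from first, 'j' from second => "aj"
  Position 3: 'd' from first, 'g' from second => "dg"
Result: eidiajdg

eidiajdg


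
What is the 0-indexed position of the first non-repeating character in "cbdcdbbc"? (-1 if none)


Input: cbdcdbbc
Character frequencies:
  'b': 3
  'c': 3
  'd': 2
Scanning left to right for freq == 1:
  Position 0 ('c'): freq=3, skip
  Position 1 ('b'): freq=3, skip
  Position 2 ('d'): freq=2, skip
  Position 3 ('c'): freq=3, skip
  Position 4 ('d'): freq=2, skip
  Position 5 ('b'): freq=3, skip
  Position 6 ('b'): freq=3, skip
  Position 7 ('c'): freq=3, skip
  No unique character found => answer = -1

-1


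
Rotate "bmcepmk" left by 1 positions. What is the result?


Input: "bmcepmk", rotate left by 1
First 1 characters: "b"
Remaining characters: "mcepmk"
Concatenate remaining + first: "mcepmk" + "b" = "mcepmkb"

mcepmkb


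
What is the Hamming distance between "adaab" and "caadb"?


Comparing "adaab" and "caadb" position by position:
  Position 0: 'a' vs 'c' => differ
  Position 1: 'd' vs 'a' => differ
  Position 2: 'a' vs 'a' => same
  Position 3: 'a' vs 'd' => differ
  Position 4: 'b' vs 'b' => same
Total differences (Hamming distance): 3

3


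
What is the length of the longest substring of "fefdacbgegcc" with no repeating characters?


Input: "fefdacbgegcc"
Sliding window (track last position of each char):
  Position 0 ('f'): window [0,0] length 1 -- new best
  Position 1 ('e'): window [0,1] length 2 -- new best
  Position 2 ('f'): repeat (last at 0), move window start to 1
  Position 2 ('f'): window [1,2] length 2
  Position 3 ('d'): window [1,3] length 3 -- new best
  Position 4 ('a'): window [1,4] length 4 -- new best
  Position 5 ('c'): window [1,5] length 5 -- new best
  Position 6 ('b'): window [1,6] length 6 -- new best
  Position 7 ('g'): window [1,7] length 7 -- new best
  Position 8 ('e'): repeat (last at 1), move window start to 2
  Position 8 ('e'): window [2,8] length 7
  Position 9 ('g'): repeat (last at 7), move window start to 8
  Position 9 ('g'): window [8,9] length 2
  Position 10 ('c'): window [8,10] length 3
  Position 11 ('c'): repeat (last at 10), move window start to 11
  Position 11 ('c'): window [11,11] length 1
Longest substring with no repeats: "efdacbg" with length 7

7


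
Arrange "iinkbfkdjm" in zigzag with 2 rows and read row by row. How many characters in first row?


Zigzag "iinkbfkdjm" into 2 rows:
Placing characters:
  'i' => row 0
  'i' => row 1
  'n' => row 0
  'k' => row 1
  'b' => row 0
  'f' => row 1
  'k' => row 0
  'd' => row 1
  'j' => row 0
  'm' => row 1
Rows:
  Row 0: "inbkj"
  Row 1: "ikfdm"
First row length: 5

5


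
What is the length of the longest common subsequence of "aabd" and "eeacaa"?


LCS of "aabd" and "eeacaa"
DP table:
           e    e    a    c    a    a
      0    0    0    0    0    0    0
  a   0    0    0    1    1    1    1
  a   0    0    0    1    1    2    2
  b   0    0    0    1    1    2    2
  d   0    0    0    1    1    2    2
LCS length = dp[4][6] = 2

2


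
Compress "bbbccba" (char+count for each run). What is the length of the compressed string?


Input: bbbccba
Runs:
  'b' x 3 => "b3"
  'c' x 2 => "c2"
  'b' x 1 => "b1"
  'a' x 1 => "a1"
Compressed: "b3c2b1a1"
Compressed length: 8

8


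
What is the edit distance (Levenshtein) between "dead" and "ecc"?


Computing edit distance: "dead" -> "ecc"
DP table:
           e    c    c
      0    1    2    3
  d   1    1    2    3
  e   2    1    2    3
  a   3    2    2    3
  d   4    3    3    3
Edit distance = dp[4][3] = 3

3


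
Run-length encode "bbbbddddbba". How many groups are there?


Input: bbbbddddbba
Scanning for consecutive runs:
  Group 1: 'b' x 4 (positions 0-3)
  Group 2: 'd' x 4 (positions 4-7)
  Group 3: 'b' x 2 (positions 8-9)
  Group 4: 'a' x 1 (positions 10-10)
Total groups: 4

4


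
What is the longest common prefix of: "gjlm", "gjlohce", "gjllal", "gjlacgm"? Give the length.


Words: gjlm, gjlohce, gjllal, gjlacgm
  Position 0: all 'g' => match
  Position 1: all 'j' => match
  Position 2: all 'l' => match
  Position 3: ('m', 'o', 'l', 'a') => mismatch, stop
LCP = "gjl" (length 3)

3


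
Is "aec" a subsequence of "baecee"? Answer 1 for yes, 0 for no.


Check if "aec" is a subsequence of "baecee"
Greedy scan:
  Position 0 ('b'): no match needed
  Position 1 ('a'): matches sub[0] = 'a'
  Position 2 ('e'): matches sub[1] = 'e'
  Position 3 ('c'): matches sub[2] = 'c'
  Position 4 ('e'): no match needed
  Position 5 ('e'): no match needed
All 3 characters matched => is a subsequence

1


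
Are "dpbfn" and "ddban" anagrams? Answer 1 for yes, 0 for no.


Strings: "dpbfn", "ddban"
Sorted first:  bdfnp
Sorted second: abddn
Differ at position 0: 'b' vs 'a' => not anagrams

0


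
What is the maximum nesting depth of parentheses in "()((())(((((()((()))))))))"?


Input: "()((())(((((()((()))))))))"
Tracking depth:
  Position 0 '(': depth becomes 1
  Position 1 ')': depth becomes 0
  Position 2 '(': depth becomes 1
  Position 3 '(': depth becomes 2
  Position 4 '(': depth becomes 3
  Position 5 ')': depth becomes 2
  Position 6 ')': depth becomes 1
  Position 7 '(': depth becomes 2
  Position 8 '(': depth becomes 3
  Position 9 '(': depth becomes 4
  Position 10 '(': depth becomes 5
  Position 11 '(': depth becomes 6
  Position 12 '(': depth becomes 7
  Position 13 ')': depth becomes 6
  Position 14 '(': depth becomes 7
  Position 15 '(': depth becomes 8
  Position 16 '(': depth becomes 9
  Position 17 ')': depth becomes 8
  Position 18 ')': depth becomes 7
  Position 19 ')': depth becomes 6
  Position 20 ')': depth becomes 5
  Position 21 ')': depth becomes 4
  Position 22 ')': depth becomes 3
  Position 23 ')': depth becomes 2
  Position 24 ')': depth becomes 1
  Position 25 ')': depth becomes 0
Maximum depth reached: 9

9


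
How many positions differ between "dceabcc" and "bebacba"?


Comparing "dceabcc" and "bebacba" position by position:
  Position 0: 'd' vs 'b' => DIFFER
  Position 1: 'c' vs 'e' => DIFFER
  Position 2: 'e' vs 'b' => DIFFER
  Position 3: 'a' vs 'a' => same
  Position 4: 'b' vs 'c' => DIFFER
  Position 5: 'c' vs 'b' => DIFFER
  Position 6: 'c' vs 'a' => DIFFER
Positions that differ: 6

6


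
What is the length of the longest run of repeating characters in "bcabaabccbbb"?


Input: "bcabaabccbbb"
Scanning for longest run:
  Position 1 ('c'): new char, reset run to 1
  Position 2 ('a'): new char, reset run to 1
  Position 3 ('b'): new char, reset run to 1
  Position 4 ('a'): new char, reset run to 1
  Position 5 ('a'): continues run of 'a', length=2
  Position 6 ('b'): new char, reset run to 1
  Position 7 ('c'): new char, reset run to 1
  Position 8 ('c'): continues run of 'c', length=2
  Position 9 ('b'): new char, reset run to 1
  Position 10 ('b'): continues run of 'b', length=2
  Position 11 ('b'): continues run of 'b', length=3
Longest run: 'b' with length 3

3


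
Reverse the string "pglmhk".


Input: pglmhk
Reading characters right to left:
  Position 5: 'k'
  Position 4: 'h'
  Position 3: 'm'
  Position 2: 'l'
  Position 1: 'g'
  Position 0: 'p'
Reversed: khmlgp

khmlgp


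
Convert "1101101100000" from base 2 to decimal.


Input: "1101101100000" in base 2
Positional expansion:
  Digit '1' (value 1) x 2^12 = 4096
  Digit '1' (value 1) x 2^11 = 2048
  Digit '0' (value 0) x 2^10 = 0
  Digit '1' (value 1) x 2^9 = 512
  Digit '1' (value 1) x 2^8 = 256
  Digit '0' (value 0) x 2^7 = 0
  Digit '1' (value 1) x 2^6 = 64
  Digit '1' (value 1) x 2^5 = 32
  Digit '0' (value 0) x 2^4 = 0
  Digit '0' (value 0) x 2^3 = 0
  Digit '0' (value 0) x 2^2 = 0
  Digit '0' (value 0) x 2^1 = 0
  Digit '0' (value 0) x 2^0 = 0
Sum = 7008

7008


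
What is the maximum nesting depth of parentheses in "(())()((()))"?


Input: "(())()((()))"
Tracking depth:
  Position 0 '(': depth becomes 1
  Position 1 '(': depth becomes 2
  Position 2 ')': depth becomes 1
  Position 3 ')': depth becomes 0
  Position 4 '(': depth becomes 1
  Position 5 ')': depth becomes 0
  Position 6 '(': depth becomes 1
  Position 7 '(': depth becomes 2
  Position 8 '(': depth becomes 3
  Position 9 ')': depth becomes 2
  Position 10 ')': depth becomes 1
  Position 11 ')': depth becomes 0
Maximum depth reached: 3

3


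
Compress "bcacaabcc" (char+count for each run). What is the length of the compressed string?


Input: bcacaabcc
Runs:
  'b' x 1 => "b1"
  'c' x 1 => "c1"
  'a' x 1 => "a1"
  'c' x 1 => "c1"
  'a' x 2 => "a2"
  'b' x 1 => "b1"
  'c' x 2 => "c2"
Compressed: "b1c1a1c1a2b1c2"
Compressed length: 14

14


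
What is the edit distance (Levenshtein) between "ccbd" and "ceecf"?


Computing edit distance: "ccbd" -> "ceecf"
DP table:
           c    e    e    c    f
      0    1    2    3    4    5
  c   1    0    1    2    3    4
  c   2    1    1    2    2    3
  b   3    2    2    2    3    3
  d   4    3    3    3    3    4
Edit distance = dp[4][5] = 4

4


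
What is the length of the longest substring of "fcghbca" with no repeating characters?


Input: "fcghbca"
Sliding window (track last position of each char):
  Position 0 ('f'): window [0,0] length 1 -- new best
  Position 1 ('c'): window [0,1] length 2 -- new best
  Position 2 ('g'): window [0,2] length 3 -- new best
  Position 3 ('h'): window [0,3] length 4 -- new best
  Position 4 ('b'): window [0,4] length 5 -- new best
  Position 5 ('c'): repeat (last at 1), move window start to 2
  Position 5 ('c'): window [2,5] length 4
  Position 6 ('a'): window [2,6] length 5
Longest substring with no repeats: "fcghb" with length 5

5


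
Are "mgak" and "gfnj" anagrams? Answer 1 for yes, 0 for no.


Strings: "mgak", "gfnj"
Sorted first:  agkm
Sorted second: fgjn
Differ at position 0: 'a' vs 'f' => not anagrams

0


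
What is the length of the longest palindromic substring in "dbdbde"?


Input: "dbdbde"
Checking substrings for palindromes:
  [0:5] "dbdbd" (len 5) => palindrome
  [0:3] "dbd" (len 3) => palindrome
  [1:4] "bdb" (len 3) => palindrome
  [2:5] "dbd" (len 3) => palindrome
Longest palindromic substring: "dbdbd" with length 5

5


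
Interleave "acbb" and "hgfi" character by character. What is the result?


Interleaving "acbb" and "hgfi":
  Position 0: 'a' from first, 'h' from second => "ah"
  Position 1: 'c' from first, 'g' from second => "cg"
  Position 2: 'b' from first, 'f' from second => "bf"
  Position 3: 'b' from first, 'i' from second => "bi"
Result: ahcgbfbi

ahcgbfbi


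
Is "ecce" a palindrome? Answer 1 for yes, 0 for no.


Input: ecce
Reversed: ecce
  Compare pos 0 ('e') with pos 3 ('e'): match
  Compare pos 1 ('c') with pos 2 ('c'): match
Result: palindrome

1


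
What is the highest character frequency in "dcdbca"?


Input: dcdbca
Character counts:
  'a': 1
  'b': 1
  'c': 2
  'd': 2
Maximum frequency: 2

2


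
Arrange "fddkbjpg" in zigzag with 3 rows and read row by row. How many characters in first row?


Zigzag "fddkbjpg" into 3 rows:
Placing characters:
  'f' => row 0
  'd' => row 1
  'd' => row 2
  'k' => row 1
  'b' => row 0
  'j' => row 1
  'p' => row 2
  'g' => row 1
Rows:
  Row 0: "fb"
  Row 1: "dkjg"
  Row 2: "dp"
First row length: 2

2


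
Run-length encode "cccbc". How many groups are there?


Input: cccbc
Scanning for consecutive runs:
  Group 1: 'c' x 3 (positions 0-2)
  Group 2: 'b' x 1 (positions 3-3)
  Group 3: 'c' x 1 (positions 4-4)
Total groups: 3

3


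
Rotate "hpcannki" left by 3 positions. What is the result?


Input: "hpcannki", rotate left by 3
First 3 characters: "hpc"
Remaining characters: "annki"
Concatenate remaining + first: "annki" + "hpc" = "annkihpc"

annkihpc


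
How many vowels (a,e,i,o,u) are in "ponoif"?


Input: ponoif
Checking each character:
  'p' at position 0: consonant
  'o' at position 1: vowel (running total: 1)
  'n' at position 2: consonant
  'o' at position 3: vowel (running total: 2)
  'i' at position 4: vowel (running total: 3)
  'f' at position 5: consonant
Total vowels: 3

3


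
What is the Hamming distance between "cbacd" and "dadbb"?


Comparing "cbacd" and "dadbb" position by position:
  Position 0: 'c' vs 'd' => differ
  Position 1: 'b' vs 'a' => differ
  Position 2: 'a' vs 'd' => differ
  Position 3: 'c' vs 'b' => differ
  Position 4: 'd' vs 'b' => differ
Total differences (Hamming distance): 5

5


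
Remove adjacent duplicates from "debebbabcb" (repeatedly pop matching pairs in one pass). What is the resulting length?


Input: debebbabcb
Stack-based adjacent duplicate removal:
  Read 'd': push. Stack: d
  Read 'e': push. Stack: de
  Read 'b': push. Stack: deb
  Read 'e': push. Stack: debe
  Read 'b': push. Stack: debeb
  Read 'b': matches stack top 'b' => pop. Stack: debe
  Read 'a': push. Stack: debea
  Read 'b': push. Stack: debeab
  Read 'c': push. Stack: debeabc
  Read 'b': push. Stack: debeabcb
Final stack: "debeabcb" (length 8)

8


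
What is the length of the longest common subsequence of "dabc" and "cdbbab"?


LCS of "dabc" and "cdbbab"
DP table:
           c    d    b    b    a    b
      0    0    0    0    0    0    0
  d   0    0    1    1    1    1    1
  a   0    0    1    1    1    2    2
  b   0    0    1    2    2    2    3
  c   0    1    1    2    2    2    3
LCS length = dp[4][6] = 3

3


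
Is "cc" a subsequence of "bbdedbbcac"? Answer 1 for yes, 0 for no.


Check if "cc" is a subsequence of "bbdedbbcac"
Greedy scan:
  Position 0 ('b'): no match needed
  Position 1 ('b'): no match needed
  Position 2 ('d'): no match needed
  Position 3 ('e'): no match needed
  Position 4 ('d'): no match needed
  Position 5 ('b'): no match needed
  Position 6 ('b'): no match needed
  Position 7 ('c'): matches sub[0] = 'c'
  Position 8 ('a'): no match needed
  Position 9 ('c'): matches sub[1] = 'c'
All 2 characters matched => is a subsequence

1


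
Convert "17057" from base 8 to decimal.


Input: "17057" in base 8
Positional expansion:
  Digit '1' (value 1) x 8^4 = 4096
  Digit '7' (value 7) x 8^3 = 3584
  Digit '0' (value 0) x 8^2 = 0
  Digit '5' (value 5) x 8^1 = 40
  Digit '7' (value 7) x 8^0 = 7
Sum = 7727

7727


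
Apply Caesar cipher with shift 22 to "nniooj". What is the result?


Caesar cipher: shift "nniooj" by 22
  'n' (pos 13) + 22 = pos 9 = 'j'
  'n' (pos 13) + 22 = pos 9 = 'j'
  'i' (pos 8) + 22 = pos 4 = 'e'
  'o' (pos 14) + 22 = pos 10 = 'k'
  'o' (pos 14) + 22 = pos 10 = 'k'
  'j' (pos 9) + 22 = pos 5 = 'f'
Result: jjekkf

jjekkf


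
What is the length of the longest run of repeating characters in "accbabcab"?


Input: "accbabcab"
Scanning for longest run:
  Position 1 ('c'): new char, reset run to 1
  Position 2 ('c'): continues run of 'c', length=2
  Position 3 ('b'): new char, reset run to 1
  Position 4 ('a'): new char, reset run to 1
  Position 5 ('b'): new char, reset run to 1
  Position 6 ('c'): new char, reset run to 1
  Position 7 ('a'): new char, reset run to 1
  Position 8 ('b'): new char, reset run to 1
Longest run: 'c' with length 2

2


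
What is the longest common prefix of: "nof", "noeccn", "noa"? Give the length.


Words: nof, noeccn, noa
  Position 0: all 'n' => match
  Position 1: all 'o' => match
  Position 2: ('f', 'e', 'a') => mismatch, stop
LCP = "no" (length 2)

2


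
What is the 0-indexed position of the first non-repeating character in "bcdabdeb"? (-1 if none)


Input: bcdabdeb
Character frequencies:
  'a': 1
  'b': 3
  'c': 1
  'd': 2
  'e': 1
Scanning left to right for freq == 1:
  Position 0 ('b'): freq=3, skip
  Position 1 ('c'): unique! => answer = 1

1


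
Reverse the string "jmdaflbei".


Input: jmdaflbei
Reading characters right to left:
  Position 8: 'i'
  Position 7: 'e'
  Position 6: 'b'
  Position 5: 'l'
  Position 4: 'f'
  Position 3: 'a'
  Position 2: 'd'
  Position 1: 'm'
  Position 0: 'j'
Reversed: ieblfadmj

ieblfadmj


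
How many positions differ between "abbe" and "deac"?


Comparing "abbe" and "deac" position by position:
  Position 0: 'a' vs 'd' => DIFFER
  Position 1: 'b' vs 'e' => DIFFER
  Position 2: 'b' vs 'a' => DIFFER
  Position 3: 'e' vs 'c' => DIFFER
Positions that differ: 4

4


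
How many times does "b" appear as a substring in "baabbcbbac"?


Searching for "b" in "baabbcbbac"
Scanning each position:
  Position 0: "b" => MATCH
  Position 1: "a" => no
  Position 2: "a" => no
  Position 3: "b" => MATCH
  Position 4: "b" => MATCH
  Position 5: "c" => no
  Position 6: "b" => MATCH
  Position 7: "b" => MATCH
  Position 8: "a" => no
  Position 9: "c" => no
Total occurrences: 5

5


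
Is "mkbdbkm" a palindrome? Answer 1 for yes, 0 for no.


Input: mkbdbkm
Reversed: mkbdbkm
  Compare pos 0 ('m') with pos 6 ('m'): match
  Compare pos 1 ('k') with pos 5 ('k'): match
  Compare pos 2 ('b') with pos 4 ('b'): match
Result: palindrome

1


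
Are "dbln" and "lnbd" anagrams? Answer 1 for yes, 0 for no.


Strings: "dbln", "lnbd"
Sorted first:  bdln
Sorted second: bdln
Sorted forms match => anagrams

1


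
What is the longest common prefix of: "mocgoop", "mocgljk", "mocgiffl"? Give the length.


Words: mocgoop, mocgljk, mocgiffl
  Position 0: all 'm' => match
  Position 1: all 'o' => match
  Position 2: all 'c' => match
  Position 3: all 'g' => match
  Position 4: ('o', 'l', 'i') => mismatch, stop
LCP = "mocg" (length 4)

4


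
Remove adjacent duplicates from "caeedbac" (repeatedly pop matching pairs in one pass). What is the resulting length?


Input: caeedbac
Stack-based adjacent duplicate removal:
  Read 'c': push. Stack: c
  Read 'a': push. Stack: ca
  Read 'e': push. Stack: cae
  Read 'e': matches stack top 'e' => pop. Stack: ca
  Read 'd': push. Stack: cad
  Read 'b': push. Stack: cadb
  Read 'a': push. Stack: cadba
  Read 'c': push. Stack: cadbac
Final stack: "cadbac" (length 6)

6


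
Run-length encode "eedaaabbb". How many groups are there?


Input: eedaaabbb
Scanning for consecutive runs:
  Group 1: 'e' x 2 (positions 0-1)
  Group 2: 'd' x 1 (positions 2-2)
  Group 3: 'a' x 3 (positions 3-5)
  Group 4: 'b' x 3 (positions 6-8)
Total groups: 4

4


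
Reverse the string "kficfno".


Input: kficfno
Reading characters right to left:
  Position 6: 'o'
  Position 5: 'n'
  Position 4: 'f'
  Position 3: 'c'
  Position 2: 'i'
  Position 1: 'f'
  Position 0: 'k'
Reversed: onfcifk

onfcifk


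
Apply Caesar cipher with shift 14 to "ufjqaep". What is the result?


Caesar cipher: shift "ufjqaep" by 14
  'u' (pos 20) + 14 = pos 8 = 'i'
  'f' (pos 5) + 14 = pos 19 = 't'
  'j' (pos 9) + 14 = pos 23 = 'x'
  'q' (pos 16) + 14 = pos 4 = 'e'
  'a' (pos 0) + 14 = pos 14 = 'o'
  'e' (pos 4) + 14 = pos 18 = 's'
  'p' (pos 15) + 14 = pos 3 = 'd'
Result: itxeosd

itxeosd


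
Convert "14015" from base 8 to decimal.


Input: "14015" in base 8
Positional expansion:
  Digit '1' (value 1) x 8^4 = 4096
  Digit '4' (value 4) x 8^3 = 2048
  Digit '0' (value 0) x 8^2 = 0
  Digit '1' (value 1) x 8^1 = 8
  Digit '5' (value 5) x 8^0 = 5
Sum = 6157

6157


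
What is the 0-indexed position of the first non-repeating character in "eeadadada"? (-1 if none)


Input: eeadadada
Character frequencies:
  'a': 4
  'd': 3
  'e': 2
Scanning left to right for freq == 1:
  Position 0 ('e'): freq=2, skip
  Position 1 ('e'): freq=2, skip
  Position 2 ('a'): freq=4, skip
  Position 3 ('d'): freq=3, skip
  Position 4 ('a'): freq=4, skip
  Position 5 ('d'): freq=3, skip
  Position 6 ('a'): freq=4, skip
  Position 7 ('d'): freq=3, skip
  Position 8 ('a'): freq=4, skip
  No unique character found => answer = -1

-1


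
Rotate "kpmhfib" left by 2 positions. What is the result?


Input: "kpmhfib", rotate left by 2
First 2 characters: "kp"
Remaining characters: "mhfib"
Concatenate remaining + first: "mhfib" + "kp" = "mhfibkp"

mhfibkp


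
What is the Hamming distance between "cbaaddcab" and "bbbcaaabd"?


Comparing "cbaaddcab" and "bbbcaaabd" position by position:
  Position 0: 'c' vs 'b' => differ
  Position 1: 'b' vs 'b' => same
  Position 2: 'a' vs 'b' => differ
  Position 3: 'a' vs 'c' => differ
  Position 4: 'd' vs 'a' => differ
  Position 5: 'd' vs 'a' => differ
  Position 6: 'c' vs 'a' => differ
  Position 7: 'a' vs 'b' => differ
  Position 8: 'b' vs 'd' => differ
Total differences (Hamming distance): 8

8


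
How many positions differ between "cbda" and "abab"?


Comparing "cbda" and "abab" position by position:
  Position 0: 'c' vs 'a' => DIFFER
  Position 1: 'b' vs 'b' => same
  Position 2: 'd' vs 'a' => DIFFER
  Position 3: 'a' vs 'b' => DIFFER
Positions that differ: 3

3


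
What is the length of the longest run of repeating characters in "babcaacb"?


Input: "babcaacb"
Scanning for longest run:
  Position 1 ('a'): new char, reset run to 1
  Position 2 ('b'): new char, reset run to 1
  Position 3 ('c'): new char, reset run to 1
  Position 4 ('a'): new char, reset run to 1
  Position 5 ('a'): continues run of 'a', length=2
  Position 6 ('c'): new char, reset run to 1
  Position 7 ('b'): new char, reset run to 1
Longest run: 'a' with length 2

2


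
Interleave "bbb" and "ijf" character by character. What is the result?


Interleaving "bbb" and "ijf":
  Position 0: 'b' from first, 'i' from second => "bi"
  Position 1: 'b' from first, 'j' from second => "bj"
  Position 2: 'b' from first, 'f' from second => "bf"
Result: bibjbf

bibjbf


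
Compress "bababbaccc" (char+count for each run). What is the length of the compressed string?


Input: bababbaccc
Runs:
  'b' x 1 => "b1"
  'a' x 1 => "a1"
  'b' x 1 => "b1"
  'a' x 1 => "a1"
  'b' x 2 => "b2"
  'a' x 1 => "a1"
  'c' x 3 => "c3"
Compressed: "b1a1b1a1b2a1c3"
Compressed length: 14

14


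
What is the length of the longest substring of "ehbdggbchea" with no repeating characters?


Input: "ehbdggbchea"
Sliding window (track last position of each char):
  Position 0 ('e'): window [0,0] length 1 -- new best
  Position 1 ('h'): window [0,1] length 2 -- new best
  Position 2 ('b'): window [0,2] length 3 -- new best
  Position 3 ('d'): window [0,3] length 4 -- new best
  Position 4 ('g'): window [0,4] length 5 -- new best
  Position 5 ('g'): repeat (last at 4), move window start to 5
  Position 5 ('g'): window [5,5] length 1
  Position 6 ('b'): window [5,6] length 2
  Position 7 ('c'): window [5,7] length 3
  Position 8 ('h'): window [5,8] length 4
  Position 9 ('e'): window [5,9] length 5
  Position 10 ('a'): window [5,10] length 6 -- new best
Longest substring with no repeats: "gbchea" with length 6

6


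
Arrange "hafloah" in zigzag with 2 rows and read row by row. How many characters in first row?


Zigzag "hafloah" into 2 rows:
Placing characters:
  'h' => row 0
  'a' => row 1
  'f' => row 0
  'l' => row 1
  'o' => row 0
  'a' => row 1
  'h' => row 0
Rows:
  Row 0: "hfoh"
  Row 1: "ala"
First row length: 4

4


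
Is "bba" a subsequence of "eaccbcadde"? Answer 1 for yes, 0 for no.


Check if "bba" is a subsequence of "eaccbcadde"
Greedy scan:
  Position 0 ('e'): no match needed
  Position 1 ('a'): no match needed
  Position 2 ('c'): no match needed
  Position 3 ('c'): no match needed
  Position 4 ('b'): matches sub[0] = 'b'
  Position 5 ('c'): no match needed
  Position 6 ('a'): no match needed
  Position 7 ('d'): no match needed
  Position 8 ('d'): no match needed
  Position 9 ('e'): no match needed
Only matched 1/3 characters => not a subsequence

0


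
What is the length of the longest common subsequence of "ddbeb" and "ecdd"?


LCS of "ddbeb" and "ecdd"
DP table:
           e    c    d    d
      0    0    0    0    0
  d   0    0    0    1    1
  d   0    0    0    1    2
  b   0    0    0    1    2
  e   0    1    1    1    2
  b   0    1    1    1    2
LCS length = dp[5][4] = 2

2


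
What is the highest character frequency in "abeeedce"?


Input: abeeedce
Character counts:
  'a': 1
  'b': 1
  'c': 1
  'd': 1
  'e': 4
Maximum frequency: 4

4


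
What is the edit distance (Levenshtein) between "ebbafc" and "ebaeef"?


Computing edit distance: "ebbafc" -> "ebaeef"
DP table:
           e    b    a    e    e    f
      0    1    2    3    4    5    6
  e   1    0    1    2    3    4    5
  b   2    1    0    1    2    3    4
  b   3    2    1    1    2    3    4
  a   4    3    2    1    2    3    4
  f   5    4    3    2    2    3    3
  c   6    5    4    3    3    3    4
Edit distance = dp[6][6] = 4

4


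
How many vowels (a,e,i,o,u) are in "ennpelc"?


Input: ennpelc
Checking each character:
  'e' at position 0: vowel (running total: 1)
  'n' at position 1: consonant
  'n' at position 2: consonant
  'p' at position 3: consonant
  'e' at position 4: vowel (running total: 2)
  'l' at position 5: consonant
  'c' at position 6: consonant
Total vowels: 2

2


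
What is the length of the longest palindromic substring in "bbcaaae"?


Input: "bbcaaae"
Checking substrings for palindromes:
  [3:6] "aaa" (len 3) => palindrome
  [0:2] "bb" (len 2) => palindrome
  [3:5] "aa" (len 2) => palindrome
  [4:6] "aa" (len 2) => palindrome
Longest palindromic substring: "aaa" with length 3

3


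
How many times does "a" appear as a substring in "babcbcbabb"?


Searching for "a" in "babcbcbabb"
Scanning each position:
  Position 0: "b" => no
  Position 1: "a" => MATCH
  Position 2: "b" => no
  Position 3: "c" => no
  Position 4: "b" => no
  Position 5: "c" => no
  Position 6: "b" => no
  Position 7: "a" => MATCH
  Position 8: "b" => no
  Position 9: "b" => no
Total occurrences: 2

2


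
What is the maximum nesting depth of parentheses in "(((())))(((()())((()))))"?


Input: "(((())))(((()())((()))))"
Tracking depth:
  Position 0 '(': depth becomes 1
  Position 1 '(': depth becomes 2
  Position 2 '(': depth becomes 3
  Position 3 '(': depth becomes 4
  Position 4 ')': depth becomes 3
  Position 5 ')': depth becomes 2
  Position 6 ')': depth becomes 1
  Position 7 ')': depth becomes 0
  Position 8 '(': depth becomes 1
  Position 9 '(': depth becomes 2
  Position 10 '(': depth becomes 3
  Position 11 '(': depth becomes 4
  Position 12 ')': depth becomes 3
  Position 13 '(': depth becomes 4
  Position 14 ')': depth becomes 3
  Position 15 ')': depth becomes 2
  Position 16 '(': depth becomes 3
  Position 17 '(': depth becomes 4
  Position 18 '(': depth becomes 5
  Position 19 ')': depth becomes 4
  Position 20 ')': depth becomes 3
  Position 21 ')': depth becomes 2
  Position 22 ')': depth becomes 1
  Position 23 ')': depth becomes 0
Maximum depth reached: 5

5


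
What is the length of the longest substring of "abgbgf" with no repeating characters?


Input: "abgbgf"
Sliding window (track last position of each char):
  Position 0 ('a'): window [0,0] length 1 -- new best
  Position 1 ('b'): window [0,1] length 2 -- new best
  Position 2 ('g'): window [0,2] length 3 -- new best
  Position 3 ('b'): repeat (last at 1), move window start to 2
  Position 3 ('b'): window [2,3] length 2
  Position 4 ('g'): repeat (last at 2), move window start to 3
  Position 4 ('g'): window [3,4] length 2
  Position 5 ('f'): window [3,5] length 3
Longest substring with no repeats: "abg" with length 3

3


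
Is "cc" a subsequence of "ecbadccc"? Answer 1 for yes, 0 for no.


Check if "cc" is a subsequence of "ecbadccc"
Greedy scan:
  Position 0 ('e'): no match needed
  Position 1 ('c'): matches sub[0] = 'c'
  Position 2 ('b'): no match needed
  Position 3 ('a'): no match needed
  Position 4 ('d'): no match needed
  Position 5 ('c'): matches sub[1] = 'c'
  Position 6 ('c'): no match needed
  Position 7 ('c'): no match needed
All 2 characters matched => is a subsequence

1


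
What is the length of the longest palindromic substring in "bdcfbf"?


Input: "bdcfbf"
Checking substrings for palindromes:
  [3:6] "fbf" (len 3) => palindrome
Longest palindromic substring: "fbf" with length 3

3


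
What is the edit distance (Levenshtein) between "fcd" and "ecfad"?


Computing edit distance: "fcd" -> "ecfad"
DP table:
           e    c    f    a    d
      0    1    2    3    4    5
  f   1    1    2    2    3    4
  c   2    2    1    2    3    4
  d   3    3    2    2    3    3
Edit distance = dp[3][5] = 3

3


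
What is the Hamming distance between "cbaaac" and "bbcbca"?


Comparing "cbaaac" and "bbcbca" position by position:
  Position 0: 'c' vs 'b' => differ
  Position 1: 'b' vs 'b' => same
  Position 2: 'a' vs 'c' => differ
  Position 3: 'a' vs 'b' => differ
  Position 4: 'a' vs 'c' => differ
  Position 5: 'c' vs 'a' => differ
Total differences (Hamming distance): 5

5


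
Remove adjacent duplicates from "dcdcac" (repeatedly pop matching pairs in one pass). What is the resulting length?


Input: dcdcac
Stack-based adjacent duplicate removal:
  Read 'd': push. Stack: d
  Read 'c': push. Stack: dc
  Read 'd': push. Stack: dcd
  Read 'c': push. Stack: dcdc
  Read 'a': push. Stack: dcdca
  Read 'c': push. Stack: dcdcac
Final stack: "dcdcac" (length 6)

6


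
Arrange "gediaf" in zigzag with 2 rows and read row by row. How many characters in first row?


Zigzag "gediaf" into 2 rows:
Placing characters:
  'g' => row 0
  'e' => row 1
  'd' => row 0
  'i' => row 1
  'a' => row 0
  'f' => row 1
Rows:
  Row 0: "gda"
  Row 1: "eif"
First row length: 3

3


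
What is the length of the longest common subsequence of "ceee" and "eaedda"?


LCS of "ceee" and "eaedda"
DP table:
           e    a    e    d    d    a
      0    0    0    0    0    0    0
  c   0    0    0    0    0    0    0
  e   0    1    1    1    1    1    1
  e   0    1    1    2    2    2    2
  e   0    1    1    2    2    2    2
LCS length = dp[4][6] = 2

2


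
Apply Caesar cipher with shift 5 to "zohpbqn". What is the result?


Caesar cipher: shift "zohpbqn" by 5
  'z' (pos 25) + 5 = pos 4 = 'e'
  'o' (pos 14) + 5 = pos 19 = 't'
  'h' (pos 7) + 5 = pos 12 = 'm'
  'p' (pos 15) + 5 = pos 20 = 'u'
  'b' (pos 1) + 5 = pos 6 = 'g'
  'q' (pos 16) + 5 = pos 21 = 'v'
  'n' (pos 13) + 5 = pos 18 = 's'
Result: etmugvs

etmugvs


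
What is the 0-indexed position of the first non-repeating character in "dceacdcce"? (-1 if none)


Input: dceacdcce
Character frequencies:
  'a': 1
  'c': 4
  'd': 2
  'e': 2
Scanning left to right for freq == 1:
  Position 0 ('d'): freq=2, skip
  Position 1 ('c'): freq=4, skip
  Position 2 ('e'): freq=2, skip
  Position 3 ('a'): unique! => answer = 3

3


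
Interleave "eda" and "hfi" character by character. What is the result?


Interleaving "eda" and "hfi":
  Position 0: 'e' from first, 'h' from second => "eh"
  Position 1: 'd' from first, 'f' from second => "df"
  Position 2: 'a' from first, 'i' from second => "ai"
Result: ehdfai

ehdfai


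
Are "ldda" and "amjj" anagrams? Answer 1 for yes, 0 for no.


Strings: "ldda", "amjj"
Sorted first:  addl
Sorted second: ajjm
Differ at position 1: 'd' vs 'j' => not anagrams

0


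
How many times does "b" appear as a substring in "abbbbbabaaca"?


Searching for "b" in "abbbbbabaaca"
Scanning each position:
  Position 0: "a" => no
  Position 1: "b" => MATCH
  Position 2: "b" => MATCH
  Position 3: "b" => MATCH
  Position 4: "b" => MATCH
  Position 5: "b" => MATCH
  Position 6: "a" => no
  Position 7: "b" => MATCH
  Position 8: "a" => no
  Position 9: "a" => no
  Position 10: "c" => no
  Position 11: "a" => no
Total occurrences: 6

6


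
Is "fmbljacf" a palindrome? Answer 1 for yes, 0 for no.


Input: fmbljacf
Reversed: fcajlbmf
  Compare pos 0 ('f') with pos 7 ('f'): match
  Compare pos 1 ('m') with pos 6 ('c'): MISMATCH
  Compare pos 2 ('b') with pos 5 ('a'): MISMATCH
  Compare pos 3 ('l') with pos 4 ('j'): MISMATCH
Result: not a palindrome

0


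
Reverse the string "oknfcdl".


Input: oknfcdl
Reading characters right to left:
  Position 6: 'l'
  Position 5: 'd'
  Position 4: 'c'
  Position 3: 'f'
  Position 2: 'n'
  Position 1: 'k'
  Position 0: 'o'
Reversed: ldcfnko

ldcfnko


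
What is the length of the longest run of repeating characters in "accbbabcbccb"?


Input: "accbbabcbccb"
Scanning for longest run:
  Position 1 ('c'): new char, reset run to 1
  Position 2 ('c'): continues run of 'c', length=2
  Position 3 ('b'): new char, reset run to 1
  Position 4 ('b'): continues run of 'b', length=2
  Position 5 ('a'): new char, reset run to 1
  Position 6 ('b'): new char, reset run to 1
  Position 7 ('c'): new char, reset run to 1
  Position 8 ('b'): new char, reset run to 1
  Position 9 ('c'): new char, reset run to 1
  Position 10 ('c'): continues run of 'c', length=2
  Position 11 ('b'): new char, reset run to 1
Longest run: 'c' with length 2

2


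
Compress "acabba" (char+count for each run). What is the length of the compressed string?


Input: acabba
Runs:
  'a' x 1 => "a1"
  'c' x 1 => "c1"
  'a' x 1 => "a1"
  'b' x 2 => "b2"
  'a' x 1 => "a1"
Compressed: "a1c1a1b2a1"
Compressed length: 10

10


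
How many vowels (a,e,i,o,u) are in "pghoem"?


Input: pghoem
Checking each character:
  'p' at position 0: consonant
  'g' at position 1: consonant
  'h' at position 2: consonant
  'o' at position 3: vowel (running total: 1)
  'e' at position 4: vowel (running total: 2)
  'm' at position 5: consonant
Total vowels: 2

2


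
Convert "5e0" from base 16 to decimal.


Input: "5e0" in base 16
Positional expansion:
  Digit '5' (value 5) x 16^2 = 1280
  Digit 'e' (value 14) x 16^1 = 224
  Digit '0' (value 0) x 16^0 = 0
Sum = 1504

1504


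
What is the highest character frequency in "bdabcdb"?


Input: bdabcdb
Character counts:
  'a': 1
  'b': 3
  'c': 1
  'd': 2
Maximum frequency: 3

3


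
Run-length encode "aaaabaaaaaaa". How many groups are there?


Input: aaaabaaaaaaa
Scanning for consecutive runs:
  Group 1: 'a' x 4 (positions 0-3)
  Group 2: 'b' x 1 (positions 4-4)
  Group 3: 'a' x 7 (positions 5-11)
Total groups: 3

3


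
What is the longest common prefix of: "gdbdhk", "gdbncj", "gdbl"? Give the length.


Words: gdbdhk, gdbncj, gdbl
  Position 0: all 'g' => match
  Position 1: all 'd' => match
  Position 2: all 'b' => match
  Position 3: ('d', 'n', 'l') => mismatch, stop
LCP = "gdb" (length 3)

3


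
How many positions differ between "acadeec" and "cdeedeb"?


Comparing "acadeec" and "cdeedeb" position by position:
  Position 0: 'a' vs 'c' => DIFFER
  Position 1: 'c' vs 'd' => DIFFER
  Position 2: 'a' vs 'e' => DIFFER
  Position 3: 'd' vs 'e' => DIFFER
  Position 4: 'e' vs 'd' => DIFFER
  Position 5: 'e' vs 'e' => same
  Position 6: 'c' vs 'b' => DIFFER
Positions that differ: 6

6


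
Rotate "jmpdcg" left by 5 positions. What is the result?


Input: "jmpdcg", rotate left by 5
First 5 characters: "jmpdc"
Remaining characters: "g"
Concatenate remaining + first: "g" + "jmpdc" = "gjmpdc"

gjmpdc
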